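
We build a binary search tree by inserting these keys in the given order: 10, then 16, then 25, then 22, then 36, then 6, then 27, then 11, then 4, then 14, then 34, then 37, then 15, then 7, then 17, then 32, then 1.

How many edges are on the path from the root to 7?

2

Insert 10: tree is empty, so 10 becomes the root.
Insert 16: 16 > 10 → go right. Place as right child of 10.
Insert 25: 25 > 10 → go right; 25 > 16 → go right. Place as right child of 16.
Insert 22: 22 > 10 → go right; 22 > 16 → go right; 22 < 25 → go left. Place as left child of 25.
Insert 36: 36 > 10 → go right; 36 > 16 → go right; 36 > 25 → go right. Place as right child of 25.
Insert 6: 6 < 10 → go left. Place as left child of 10.
Insert 27: 27 > 10 → go right; 27 > 16 → go right; 27 > 25 → go right; 27 < 36 → go left. Place as left child of 36.
Insert 11: 11 > 10 → go right; 11 < 16 → go left. Place as left child of 16.
Insert 4: 4 < 10 → go left; 4 < 6 → go left. Place as left child of 6.
Insert 14: 14 > 10 → go right; 14 < 16 → go left; 14 > 11 → go right. Place as right child of 11.
Insert 34: 34 > 10 → go right; 34 > 16 → go right; 34 > 25 → go right; 34 < 36 → go left; 34 > 27 → go right. Place as right child of 27.
Insert 37: 37 > 10 → go right; 37 > 16 → go right; 37 > 25 → go right; 37 > 36 → go right. Place as right child of 36.
Insert 15: 15 > 10 → go right; 15 < 16 → go left; 15 > 11 → go right; 15 > 14 → go right. Place as right child of 14.
Insert 7: 7 < 10 → go left; 7 > 6 → go right. Place as right child of 6.
Insert 17: 17 > 10 → go right; 17 > 16 → go right; 17 < 25 → go left; 17 < 22 → go left. Place as left child of 22.
Insert 32: 32 > 10 → go right; 32 > 16 → go right; 32 > 25 → go right; 32 < 36 → go left; 32 > 27 → go right; 32 < 34 → go left. Place as left child of 34.
Insert 1: 1 < 10 → go left; 1 < 6 → go left; 1 < 4 → go left. Place as left child of 4.

Path to 7: 10 → 6 → 7, which is 2 edges.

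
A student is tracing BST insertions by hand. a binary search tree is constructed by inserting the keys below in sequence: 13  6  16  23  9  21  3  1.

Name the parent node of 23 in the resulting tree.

16

Insert 13: tree is empty, so 13 becomes the root.
Insert 6: 6 < 13 → go left. Place as left child of 13.
Insert 16: 16 > 13 → go right. Place as right child of 13.
Insert 23: 23 > 13 → go right; 23 > 16 → go right. Place as right child of 16.
Insert 9: 9 < 13 → go left; 9 > 6 → go right. Place as right child of 6.
Insert 21: 21 > 13 → go right; 21 > 16 → go right; 21 < 23 → go left. Place as left child of 23.
Insert 3: 3 < 13 → go left; 3 < 6 → go left. Place as left child of 6.
Insert 1: 1 < 13 → go left; 1 < 6 → go left; 1 < 3 → go left. Place as left child of 3.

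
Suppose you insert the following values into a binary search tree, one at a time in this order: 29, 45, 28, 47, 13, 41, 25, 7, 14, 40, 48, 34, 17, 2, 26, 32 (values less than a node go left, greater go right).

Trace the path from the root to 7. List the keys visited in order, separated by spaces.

29: root
45: right child of 29 (depth 1)
28: left child of 29 (depth 1)
47: right child of 45 (depth 2)
13: left child of 28 (depth 2)
41: left child of 45 (depth 2)
25: right child of 13 (depth 3)
7: left child of 13 (depth 3)
14: left child of 25 (depth 4)
40: left child of 41 (depth 3)
48: right child of 47 (depth 3)
34: left child of 40 (depth 4)
17: right child of 14 (depth 5)
2: left child of 7 (depth 4)
26: right child of 25 (depth 4)
32: left child of 34 (depth 5)

29 28 13 7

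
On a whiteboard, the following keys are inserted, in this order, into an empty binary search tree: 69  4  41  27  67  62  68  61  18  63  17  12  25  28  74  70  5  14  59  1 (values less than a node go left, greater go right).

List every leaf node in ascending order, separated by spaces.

1 5 14 25 28 59 63 68 70

Resulting structure (node: left, right):
  69: L=4, R=74
  4: L=1, R=41
  41: L=27, R=67
  27: L=18, R=28
  67: L=62, R=68
  62: L=61, R=63
  68: L=–, R=–
  61: L=59, R=–
  18: L=17, R=25
  63: L=–, R=–
  17: L=12, R=–
  12: L=5, R=14
  25: L=–, R=–
  28: L=–, R=–
  74: L=70, R=–
  70: L=–, R=–
  5: L=–, R=–
  14: L=–, R=–
  59: L=–, R=–
  1: L=–, R=–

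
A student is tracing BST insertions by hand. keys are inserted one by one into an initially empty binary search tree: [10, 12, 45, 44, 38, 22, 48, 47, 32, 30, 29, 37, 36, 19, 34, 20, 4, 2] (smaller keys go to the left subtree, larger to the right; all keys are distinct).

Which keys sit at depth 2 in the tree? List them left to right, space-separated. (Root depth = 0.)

Resulting structure (node: left, right):
  10: L=4, R=12
  12: L=–, R=45
  45: L=44, R=48
  44: L=38, R=–
  38: L=22, R=–
  22: L=19, R=32
  48: L=47, R=–
  47: L=–, R=–
  32: L=30, R=37
  30: L=29, R=–
  29: L=–, R=–
  37: L=36, R=–
  36: L=34, R=–
  19: L=–, R=20
  34: L=–, R=–
  20: L=–, R=–
  4: L=2, R=–
  2: L=–, R=–

2 45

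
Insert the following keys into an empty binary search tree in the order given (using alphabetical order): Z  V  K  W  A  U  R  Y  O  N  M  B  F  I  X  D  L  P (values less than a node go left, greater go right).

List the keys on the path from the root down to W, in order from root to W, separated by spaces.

Z: root
V: left child of Z (depth 1)
K: left child of V (depth 2)
W: right child of V (depth 2)
A: left child of K (depth 3)
U: right child of K (depth 3)
R: left child of U (depth 4)
Y: right child of W (depth 3)
O: left child of R (depth 5)
N: left child of O (depth 6)
M: left child of N (depth 7)
B: right child of A (depth 4)
F: right child of B (depth 5)
I: right child of F (depth 6)
X: left child of Y (depth 4)
D: left child of F (depth 6)
L: left child of M (depth 8)
P: right child of O (depth 6)

Z V W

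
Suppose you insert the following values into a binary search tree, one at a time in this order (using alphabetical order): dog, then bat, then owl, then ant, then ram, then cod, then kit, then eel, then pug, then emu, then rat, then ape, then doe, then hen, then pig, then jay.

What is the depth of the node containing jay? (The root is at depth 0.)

Insert dog: tree is empty, so dog becomes the root.
Insert bat: bat < dog → go left. Place as left child of dog.
Insert owl: owl > dog → go right. Place as right child of dog.
Insert ant: ant < dog → go left; ant < bat → go left. Place as left child of bat.
Insert ram: ram > dog → go right; ram > owl → go right. Place as right child of owl.
Insert cod: cod < dog → go left; cod > bat → go right. Place as right child of bat.
Insert kit: kit > dog → go right; kit < owl → go left. Place as left child of owl.
Insert eel: eel > dog → go right; eel < owl → go left; eel < kit → go left. Place as left child of kit.
Insert pug: pug > dog → go right; pug > owl → go right; pug < ram → go left. Place as left child of ram.
Insert emu: emu > dog → go right; emu < owl → go left; emu < kit → go left; emu > eel → go right. Place as right child of eel.
Insert rat: rat > dog → go right; rat > owl → go right; rat > ram → go right. Place as right child of ram.
Insert ape: ape < dog → go left; ape < bat → go left; ape > ant → go right. Place as right child of ant.
Insert doe: doe < dog → go left; doe > bat → go right; doe > cod → go right. Place as right child of cod.
Insert hen: hen > dog → go right; hen < owl → go left; hen < kit → go left; hen > eel → go right; hen > emu → go right. Place as right child of emu.
Insert pig: pig > dog → go right; pig > owl → go right; pig < ram → go left; pig < pug → go left. Place as left child of pug.
Insert jay: jay > dog → go right; jay < owl → go left; jay < kit → go left; jay > eel → go right; jay > emu → go right; jay > hen → go right. Place as right child of hen.

Path to jay: dog → owl → kit → eel → emu → hen → jay, which is 6 edges.

6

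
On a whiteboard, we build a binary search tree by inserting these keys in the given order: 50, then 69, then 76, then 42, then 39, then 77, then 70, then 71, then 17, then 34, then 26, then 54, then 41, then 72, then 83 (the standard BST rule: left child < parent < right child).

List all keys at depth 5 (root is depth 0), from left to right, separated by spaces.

26 72

50: root
69: right child of 50 (depth 1)
76: right child of 69 (depth 2)
42: left child of 50 (depth 1)
39: left child of 42 (depth 2)
77: right child of 76 (depth 3)
70: left child of 76 (depth 3)
71: right child of 70 (depth 4)
17: left child of 39 (depth 3)
34: right child of 17 (depth 4)
26: left child of 34 (depth 5)
54: left child of 69 (depth 2)
41: right child of 39 (depth 3)
72: right child of 71 (depth 5)
83: right child of 77 (depth 4)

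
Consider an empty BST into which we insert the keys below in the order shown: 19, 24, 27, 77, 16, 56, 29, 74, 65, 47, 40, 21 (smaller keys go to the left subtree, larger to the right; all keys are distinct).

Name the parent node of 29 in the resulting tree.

56

19: root
24: right child of 19 (depth 1)
27: right child of 24 (depth 2)
77: right child of 27 (depth 3)
16: left child of 19 (depth 1)
56: left child of 77 (depth 4)
29: left child of 56 (depth 5)
74: right child of 56 (depth 5)
65: left child of 74 (depth 6)
47: right child of 29 (depth 6)
40: left child of 47 (depth 7)
21: left child of 24 (depth 2)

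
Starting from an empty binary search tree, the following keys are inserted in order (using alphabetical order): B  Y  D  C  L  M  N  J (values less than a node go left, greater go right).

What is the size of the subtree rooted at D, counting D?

6

B: root
Y: right child of B (depth 1)
D: left child of Y (depth 2)
C: left child of D (depth 3)
L: right child of D (depth 3)
M: right child of L (depth 4)
N: right child of M (depth 5)
J: left child of L (depth 4)

Subtree rooted at D contains: D, C, L, J, M, N — 6 nodes.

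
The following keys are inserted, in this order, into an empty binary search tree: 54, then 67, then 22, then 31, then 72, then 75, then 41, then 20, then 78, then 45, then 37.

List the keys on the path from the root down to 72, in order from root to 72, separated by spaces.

54 67 72

54: root
67: right child of 54 (depth 1)
22: left child of 54 (depth 1)
31: right child of 22 (depth 2)
72: right child of 67 (depth 2)
75: right child of 72 (depth 3)
41: right child of 31 (depth 3)
20: left child of 22 (depth 2)
78: right child of 75 (depth 4)
45: right child of 41 (depth 4)
37: left child of 41 (depth 4)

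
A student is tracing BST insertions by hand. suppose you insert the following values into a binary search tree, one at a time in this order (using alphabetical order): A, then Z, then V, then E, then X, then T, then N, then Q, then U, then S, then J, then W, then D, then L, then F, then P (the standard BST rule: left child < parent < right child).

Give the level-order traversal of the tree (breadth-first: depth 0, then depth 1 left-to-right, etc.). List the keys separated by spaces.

A: root
Z: right child of A (depth 1)
V: left child of Z (depth 2)
E: left child of V (depth 3)
X: right child of V (depth 3)
T: right child of E (depth 4)
N: left child of T (depth 5)
Q: right child of N (depth 6)
U: right child of T (depth 5)
S: right child of Q (depth 7)
J: left child of N (depth 6)
W: left child of X (depth 4)
D: left child of E (depth 4)
L: right child of J (depth 7)
F: left child of J (depth 7)
P: left child of Q (depth 7)

A Z V E X D T W N U J Q F L P S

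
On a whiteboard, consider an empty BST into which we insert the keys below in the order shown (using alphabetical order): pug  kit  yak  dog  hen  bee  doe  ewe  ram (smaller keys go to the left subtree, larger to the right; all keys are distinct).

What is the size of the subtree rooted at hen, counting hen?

2

pug: root
kit: left child of pug (depth 1)
yak: right child of pug (depth 1)
dog: left child of kit (depth 2)
hen: right child of dog (depth 3)
bee: left child of dog (depth 3)
doe: right child of bee (depth 4)
ewe: left child of hen (depth 4)
ram: left child of yak (depth 2)

Subtree rooted at hen contains: hen, ewe — 2 nodes.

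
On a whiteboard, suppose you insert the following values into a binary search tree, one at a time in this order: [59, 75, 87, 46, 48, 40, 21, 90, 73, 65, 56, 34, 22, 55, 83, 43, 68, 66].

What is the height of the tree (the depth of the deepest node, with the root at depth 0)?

Insert 59: tree is empty, so 59 becomes the root.
Insert 75: 75 > 59 → go right. Place as right child of 59.
Insert 87: 87 > 59 → go right; 87 > 75 → go right. Place as right child of 75.
Insert 46: 46 < 59 → go left. Place as left child of 59.
Insert 48: 48 < 59 → go left; 48 > 46 → go right. Place as right child of 46.
Insert 40: 40 < 59 → go left; 40 < 46 → go left. Place as left child of 46.
Insert 21: 21 < 59 → go left; 21 < 46 → go left; 21 < 40 → go left. Place as left child of 40.
Insert 90: 90 > 59 → go right; 90 > 75 → go right; 90 > 87 → go right. Place as right child of 87.
Insert 73: 73 > 59 → go right; 73 < 75 → go left. Place as left child of 75.
Insert 65: 65 > 59 → go right; 65 < 75 → go left; 65 < 73 → go left. Place as left child of 73.
Insert 56: 56 < 59 → go left; 56 > 46 → go right; 56 > 48 → go right. Place as right child of 48.
Insert 34: 34 < 59 → go left; 34 < 46 → go left; 34 < 40 → go left; 34 > 21 → go right. Place as right child of 21.
Insert 22: 22 < 59 → go left; 22 < 46 → go left; 22 < 40 → go left; 22 > 21 → go right; 22 < 34 → go left. Place as left child of 34.
Insert 55: 55 < 59 → go left; 55 > 46 → go right; 55 > 48 → go right; 55 < 56 → go left. Place as left child of 56.
Insert 83: 83 > 59 → go right; 83 > 75 → go right; 83 < 87 → go left. Place as left child of 87.
Insert 43: 43 < 59 → go left; 43 < 46 → go left; 43 > 40 → go right. Place as right child of 40.
Insert 68: 68 > 59 → go right; 68 < 75 → go left; 68 < 73 → go left; 68 > 65 → go right. Place as right child of 65.
Insert 66: 66 > 59 → go right; 66 < 75 → go left; 66 < 73 → go left; 66 > 65 → go right; 66 < 68 → go left. Place as left child of 68.

The deepest node is 22 at depth 5.

5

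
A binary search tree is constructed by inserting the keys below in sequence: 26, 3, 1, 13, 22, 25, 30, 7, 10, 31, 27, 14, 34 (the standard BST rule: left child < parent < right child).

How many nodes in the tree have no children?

Insert 26: tree is empty, so 26 becomes the root.
Insert 3: 3 < 26 → go left. Place as left child of 26.
Insert 1: 1 < 26 → go left; 1 < 3 → go left. Place as left child of 3.
Insert 13: 13 < 26 → go left; 13 > 3 → go right. Place as right child of 3.
Insert 22: 22 < 26 → go left; 22 > 3 → go right; 22 > 13 → go right. Place as right child of 13.
Insert 25: 25 < 26 → go left; 25 > 3 → go right; 25 > 13 → go right; 25 > 22 → go right. Place as right child of 22.
Insert 30: 30 > 26 → go right. Place as right child of 26.
Insert 7: 7 < 26 → go left; 7 > 3 → go right; 7 < 13 → go left. Place as left child of 13.
Insert 10: 10 < 26 → go left; 10 > 3 → go right; 10 < 13 → go left; 10 > 7 → go right. Place as right child of 7.
Insert 31: 31 > 26 → go right; 31 > 30 → go right. Place as right child of 30.
Insert 27: 27 > 26 → go right; 27 < 30 → go left. Place as left child of 30.
Insert 14: 14 < 26 → go left; 14 > 3 → go right; 14 > 13 → go right; 14 < 22 → go left. Place as left child of 22.
Insert 34: 34 > 26 → go right; 34 > 30 → go right; 34 > 31 → go right. Place as right child of 31.

Leaves: 1, 10, 14, 25, 27, 34 — 6 in total.

6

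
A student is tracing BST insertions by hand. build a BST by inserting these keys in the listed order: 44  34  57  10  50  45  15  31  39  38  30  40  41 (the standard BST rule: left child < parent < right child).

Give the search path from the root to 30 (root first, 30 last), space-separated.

Insert 44: tree is empty, so 44 becomes the root.
Insert 34: 34 < 44 → go left. Place as left child of 44.
Insert 57: 57 > 44 → go right. Place as right child of 44.
Insert 10: 10 < 44 → go left; 10 < 34 → go left. Place as left child of 34.
Insert 50: 50 > 44 → go right; 50 < 57 → go left. Place as left child of 57.
Insert 45: 45 > 44 → go right; 45 < 57 → go left; 45 < 50 → go left. Place as left child of 50.
Insert 15: 15 < 44 → go left; 15 < 34 → go left; 15 > 10 → go right. Place as right child of 10.
Insert 31: 31 < 44 → go left; 31 < 34 → go left; 31 > 10 → go right; 31 > 15 → go right. Place as right child of 15.
Insert 39: 39 < 44 → go left; 39 > 34 → go right. Place as right child of 34.
Insert 38: 38 < 44 → go left; 38 > 34 → go right; 38 < 39 → go left. Place as left child of 39.
Insert 30: 30 < 44 → go left; 30 < 34 → go left; 30 > 10 → go right; 30 > 15 → go right; 30 < 31 → go left. Place as left child of 31.
Insert 40: 40 < 44 → go left; 40 > 34 → go right; 40 > 39 → go right. Place as right child of 39.
Insert 41: 41 < 44 → go left; 41 > 34 → go right; 41 > 39 → go right; 41 > 40 → go right. Place as right child of 40.

44 34 10 15 31 30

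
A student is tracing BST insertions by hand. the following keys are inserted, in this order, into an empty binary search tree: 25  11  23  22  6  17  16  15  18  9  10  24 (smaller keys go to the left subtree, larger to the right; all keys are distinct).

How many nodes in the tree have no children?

4

Resulting structure (node: left, right):
  25: L=11, R=–
  11: L=6, R=23
  23: L=22, R=24
  22: L=17, R=–
  6: L=–, R=9
  17: L=16, R=18
  16: L=15, R=–
  15: L=–, R=–
  18: L=–, R=–
  9: L=–, R=10
  10: L=–, R=–
  24: L=–, R=–

Leaves: 10, 15, 18, 24 — 4 in total.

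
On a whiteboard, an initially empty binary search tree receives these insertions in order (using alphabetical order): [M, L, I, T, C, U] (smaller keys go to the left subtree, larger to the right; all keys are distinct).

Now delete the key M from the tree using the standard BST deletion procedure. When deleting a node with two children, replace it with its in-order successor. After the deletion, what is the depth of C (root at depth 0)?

3

Insert M: tree is empty, so M becomes the root.
Insert L: L < M → go left. Place as left child of M.
Insert I: I < M → go left; I < L → go left. Place as left child of L.
Insert T: T > M → go right. Place as right child of M.
Insert C: C < M → go left; C < L → go left; C < I → go left. Place as left child of I.
Insert U: U > M → go right; U > T → go right. Place as right child of T.

Delete M (two children — replace with in-order successor).
After deletion, path to C: T → L → I → C.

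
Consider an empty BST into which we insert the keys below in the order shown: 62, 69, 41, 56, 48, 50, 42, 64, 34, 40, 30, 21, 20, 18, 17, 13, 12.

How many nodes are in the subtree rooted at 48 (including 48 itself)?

3

Insert 62: tree is empty, so 62 becomes the root.
Insert 69: 69 > 62 → go right. Place as right child of 62.
Insert 41: 41 < 62 → go left. Place as left child of 62.
Insert 56: 56 < 62 → go left; 56 > 41 → go right. Place as right child of 41.
Insert 48: 48 < 62 → go left; 48 > 41 → go right; 48 < 56 → go left. Place as left child of 56.
Insert 50: 50 < 62 → go left; 50 > 41 → go right; 50 < 56 → go left; 50 > 48 → go right. Place as right child of 48.
Insert 42: 42 < 62 → go left; 42 > 41 → go right; 42 < 56 → go left; 42 < 48 → go left. Place as left child of 48.
Insert 64: 64 > 62 → go right; 64 < 69 → go left. Place as left child of 69.
Insert 34: 34 < 62 → go left; 34 < 41 → go left. Place as left child of 41.
Insert 40: 40 < 62 → go left; 40 < 41 → go left; 40 > 34 → go right. Place as right child of 34.
Insert 30: 30 < 62 → go left; 30 < 41 → go left; 30 < 34 → go left. Place as left child of 34.
Insert 21: 21 < 62 → go left; 21 < 41 → go left; 21 < 34 → go left; 21 < 30 → go left. Place as left child of 30.
Insert 20: 20 < 62 → go left; 20 < 41 → go left; 20 < 34 → go left; 20 < 30 → go left; 20 < 21 → go left. Place as left child of 21.
Insert 18: 18 < 62 → go left; 18 < 41 → go left; 18 < 34 → go left; 18 < 30 → go left; 18 < 21 → go left; 18 < 20 → go left. Place as left child of 20.
Insert 17: 17 < 62 → go left; 17 < 41 → go left; 17 < 34 → go left; 17 < 30 → go left; 17 < 21 → go left; 17 < 20 → go left; 17 < 18 → go left. Place as left child of 18.
Insert 13: 13 < 62 → go left; 13 < 41 → go left; 13 < 34 → go left; 13 < 30 → go left; 13 < 21 → go left; 13 < 20 → go left; 13 < 18 → go left; 13 < 17 → go left. Place as left child of 17.
Insert 12: 12 < 62 → go left; 12 < 41 → go left; 12 < 34 → go left; 12 < 30 → go left; 12 < 21 → go left; 12 < 20 → go left; 12 < 18 → go left; 12 < 17 → go left; 12 < 13 → go left. Place as left child of 13.

Subtree rooted at 48 contains: 48, 42, 50 — 3 nodes.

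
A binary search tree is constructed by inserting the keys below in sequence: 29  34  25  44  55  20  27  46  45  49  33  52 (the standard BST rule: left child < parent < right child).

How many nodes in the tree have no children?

5

29: root
34: right child of 29 (depth 1)
25: left child of 29 (depth 1)
44: right child of 34 (depth 2)
55: right child of 44 (depth 3)
20: left child of 25 (depth 2)
27: right child of 25 (depth 2)
46: left child of 55 (depth 4)
45: left child of 46 (depth 5)
49: right child of 46 (depth 5)
33: left child of 34 (depth 2)
52: right child of 49 (depth 6)

Leaves: 20, 27, 33, 45, 52 — 5 in total.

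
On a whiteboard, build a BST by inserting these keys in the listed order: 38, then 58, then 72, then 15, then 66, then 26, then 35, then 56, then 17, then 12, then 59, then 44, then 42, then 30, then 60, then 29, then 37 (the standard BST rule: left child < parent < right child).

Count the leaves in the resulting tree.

6

38: root
58: right child of 38 (depth 1)
72: right child of 58 (depth 2)
15: left child of 38 (depth 1)
66: left child of 72 (depth 3)
26: right child of 15 (depth 2)
35: right child of 26 (depth 3)
56: left child of 58 (depth 2)
17: left child of 26 (depth 3)
12: left child of 15 (depth 2)
59: left child of 66 (depth 4)
44: left child of 56 (depth 3)
42: left child of 44 (depth 4)
30: left child of 35 (depth 4)
60: right child of 59 (depth 5)
29: left child of 30 (depth 5)
37: right child of 35 (depth 4)

Leaves: 12, 17, 29, 37, 42, 60 — 6 in total.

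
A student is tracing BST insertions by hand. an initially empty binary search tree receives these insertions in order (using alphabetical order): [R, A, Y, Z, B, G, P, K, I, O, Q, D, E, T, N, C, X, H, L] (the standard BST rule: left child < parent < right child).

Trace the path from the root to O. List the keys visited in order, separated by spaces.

Resulting structure (node: left, right):
  R: L=A, R=Y
  A: L=–, R=B
  Y: L=T, R=Z
  Z: L=–, R=–
  B: L=–, R=G
  G: L=D, R=P
  P: L=K, R=Q
  K: L=I, R=O
  I: L=H, R=–
  O: L=N, R=–
  Q: L=–, R=–
  D: L=C, R=E
  E: L=–, R=–
  T: L=–, R=X
  N: L=L, R=–
  C: L=–, R=–
  X: L=–, R=–
  H: L=–, R=–
  L: L=–, R=–

R A B G P K O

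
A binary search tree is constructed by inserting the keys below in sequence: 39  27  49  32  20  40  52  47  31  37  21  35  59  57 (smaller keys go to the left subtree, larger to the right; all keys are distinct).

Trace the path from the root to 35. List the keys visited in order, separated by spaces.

39: root
27: left child of 39 (depth 1)
49: right child of 39 (depth 1)
32: right child of 27 (depth 2)
20: left child of 27 (depth 2)
40: left child of 49 (depth 2)
52: right child of 49 (depth 2)
47: right child of 40 (depth 3)
31: left child of 32 (depth 3)
37: right child of 32 (depth 3)
21: right child of 20 (depth 3)
35: left child of 37 (depth 4)
59: right child of 52 (depth 3)
57: left child of 59 (depth 4)

39 27 32 37 35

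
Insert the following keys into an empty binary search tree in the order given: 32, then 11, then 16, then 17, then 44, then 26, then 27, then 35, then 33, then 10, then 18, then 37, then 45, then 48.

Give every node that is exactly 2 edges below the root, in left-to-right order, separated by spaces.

10 16 35 45

32: root
11: left child of 32 (depth 1)
16: right child of 11 (depth 2)
17: right child of 16 (depth 3)
44: right child of 32 (depth 1)
26: right child of 17 (depth 4)
27: right child of 26 (depth 5)
35: left child of 44 (depth 2)
33: left child of 35 (depth 3)
10: left child of 11 (depth 2)
18: left child of 26 (depth 5)
37: right child of 35 (depth 3)
45: right child of 44 (depth 2)
48: right child of 45 (depth 3)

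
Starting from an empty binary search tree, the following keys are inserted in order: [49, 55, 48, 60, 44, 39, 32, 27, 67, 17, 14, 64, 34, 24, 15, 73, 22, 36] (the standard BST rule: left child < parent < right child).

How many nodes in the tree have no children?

5

Resulting structure (node: left, right):
  49: L=48, R=55
  55: L=–, R=60
  48: L=44, R=–
  60: L=–, R=67
  44: L=39, R=–
  39: L=32, R=–
  32: L=27, R=34
  27: L=17, R=–
  67: L=64, R=73
  17: L=14, R=24
  14: L=–, R=15
  64: L=–, R=–
  34: L=–, R=36
  24: L=22, R=–
  15: L=–, R=–
  73: L=–, R=–
  22: L=–, R=–
  36: L=–, R=–

Leaves: 15, 22, 36, 64, 73 — 5 in total.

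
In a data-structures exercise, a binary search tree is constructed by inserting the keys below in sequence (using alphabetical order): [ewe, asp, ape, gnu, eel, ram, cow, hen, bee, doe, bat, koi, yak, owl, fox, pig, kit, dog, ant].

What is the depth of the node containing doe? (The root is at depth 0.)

4

ewe: root
asp: left child of ewe (depth 1)
ape: left child of asp (depth 2)
gnu: right child of ewe (depth 1)
eel: right child of asp (depth 2)
ram: right child of gnu (depth 2)
cow: left child of eel (depth 3)
hen: left child of ram (depth 3)
bee: left child of cow (depth 4)
doe: right child of cow (depth 4)
bat: left child of bee (depth 5)
koi: right child of hen (depth 4)
yak: right child of ram (depth 3)
owl: right child of koi (depth 5)
fox: left child of gnu (depth 2)
pig: right child of owl (depth 6)
kit: left child of koi (depth 5)
dog: right child of doe (depth 5)
ant: left child of ape (depth 3)

Path to doe: ewe → asp → eel → cow → doe, which is 4 edges.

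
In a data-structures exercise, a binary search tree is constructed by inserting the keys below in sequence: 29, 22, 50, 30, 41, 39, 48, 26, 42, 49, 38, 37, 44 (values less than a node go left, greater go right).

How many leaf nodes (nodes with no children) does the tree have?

4

29: root
22: left child of 29 (depth 1)
50: right child of 29 (depth 1)
30: left child of 50 (depth 2)
41: right child of 30 (depth 3)
39: left child of 41 (depth 4)
48: right child of 41 (depth 4)
26: right child of 22 (depth 2)
42: left child of 48 (depth 5)
49: right child of 48 (depth 5)
38: left child of 39 (depth 5)
37: left child of 38 (depth 6)
44: right child of 42 (depth 6)

Leaves: 26, 37, 44, 49 — 4 in total.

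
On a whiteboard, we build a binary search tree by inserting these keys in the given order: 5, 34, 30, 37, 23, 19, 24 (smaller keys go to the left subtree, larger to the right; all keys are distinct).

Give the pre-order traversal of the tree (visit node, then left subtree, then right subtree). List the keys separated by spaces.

5 34 30 23 19 24 37

Resulting structure (node: left, right):
  5: L=–, R=34
  34: L=30, R=37
  30: L=23, R=–
  37: L=–, R=–
  23: L=19, R=24
  19: L=–, R=–
  24: L=–, R=–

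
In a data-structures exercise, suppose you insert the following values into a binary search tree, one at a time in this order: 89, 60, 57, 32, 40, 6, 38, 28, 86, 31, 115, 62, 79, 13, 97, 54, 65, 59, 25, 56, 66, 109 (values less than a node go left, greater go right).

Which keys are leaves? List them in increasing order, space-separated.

Insert 89: tree is empty, so 89 becomes the root.
Insert 60: 60 < 89 → go left. Place as left child of 89.
Insert 57: 57 < 89 → go left; 57 < 60 → go left. Place as left child of 60.
Insert 32: 32 < 89 → go left; 32 < 60 → go left; 32 < 57 → go left. Place as left child of 57.
Insert 40: 40 < 89 → go left; 40 < 60 → go left; 40 < 57 → go left; 40 > 32 → go right. Place as right child of 32.
Insert 6: 6 < 89 → go left; 6 < 60 → go left; 6 < 57 → go left; 6 < 32 → go left. Place as left child of 32.
Insert 38: 38 < 89 → go left; 38 < 60 → go left; 38 < 57 → go left; 38 > 32 → go right; 38 < 40 → go left. Place as left child of 40.
Insert 28: 28 < 89 → go left; 28 < 60 → go left; 28 < 57 → go left; 28 < 32 → go left; 28 > 6 → go right. Place as right child of 6.
Insert 86: 86 < 89 → go left; 86 > 60 → go right. Place as right child of 60.
Insert 31: 31 < 89 → go left; 31 < 60 → go left; 31 < 57 → go left; 31 < 32 → go left; 31 > 6 → go right; 31 > 28 → go right. Place as right child of 28.
Insert 115: 115 > 89 → go right. Place as right child of 89.
Insert 62: 62 < 89 → go left; 62 > 60 → go right; 62 < 86 → go left. Place as left child of 86.
Insert 79: 79 < 89 → go left; 79 > 60 → go right; 79 < 86 → go left; 79 > 62 → go right. Place as right child of 62.
Insert 13: 13 < 89 → go left; 13 < 60 → go left; 13 < 57 → go left; 13 < 32 → go left; 13 > 6 → go right; 13 < 28 → go left. Place as left child of 28.
Insert 97: 97 > 89 → go right; 97 < 115 → go left. Place as left child of 115.
Insert 54: 54 < 89 → go left; 54 < 60 → go left; 54 < 57 → go left; 54 > 32 → go right; 54 > 40 → go right. Place as right child of 40.
Insert 65: 65 < 89 → go left; 65 > 60 → go right; 65 < 86 → go left; 65 > 62 → go right; 65 < 79 → go left. Place as left child of 79.
Insert 59: 59 < 89 → go left; 59 < 60 → go left; 59 > 57 → go right. Place as right child of 57.
Insert 25: 25 < 89 → go left; 25 < 60 → go left; 25 < 57 → go left; 25 < 32 → go left; 25 > 6 → go right; 25 < 28 → go left; 25 > 13 → go right. Place as right child of 13.
Insert 56: 56 < 89 → go left; 56 < 60 → go left; 56 < 57 → go left; 56 > 32 → go right; 56 > 40 → go right; 56 > 54 → go right. Place as right child of 54.
Insert 66: 66 < 89 → go left; 66 > 60 → go right; 66 < 86 → go left; 66 > 62 → go right; 66 < 79 → go left; 66 > 65 → go right. Place as right child of 65.
Insert 109: 109 > 89 → go right; 109 < 115 → go left; 109 > 97 → go right. Place as right child of 97.

25 31 38 56 59 66 109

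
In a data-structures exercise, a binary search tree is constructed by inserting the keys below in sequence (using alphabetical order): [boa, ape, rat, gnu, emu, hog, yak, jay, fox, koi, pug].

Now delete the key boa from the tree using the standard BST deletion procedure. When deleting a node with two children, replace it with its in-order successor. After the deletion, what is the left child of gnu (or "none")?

boa: root
ape: left child of boa (depth 1)
rat: right child of boa (depth 1)
gnu: left child of rat (depth 2)
emu: left child of gnu (depth 3)
hog: right child of gnu (depth 3)
yak: right child of rat (depth 2)
jay: right child of hog (depth 4)
fox: right child of emu (depth 4)
koi: right child of jay (depth 5)
pug: right child of koi (depth 6)

Delete boa (two children — replace with in-order successor).
After deletion, gnu's left child: fox.

fox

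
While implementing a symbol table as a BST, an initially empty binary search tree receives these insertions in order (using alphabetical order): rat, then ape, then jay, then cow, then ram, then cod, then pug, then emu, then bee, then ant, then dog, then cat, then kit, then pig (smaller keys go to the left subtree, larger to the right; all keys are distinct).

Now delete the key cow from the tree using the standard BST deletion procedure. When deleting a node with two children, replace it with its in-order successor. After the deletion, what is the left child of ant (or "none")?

rat: root
ape: left child of rat (depth 1)
jay: right child of ape (depth 2)
cow: left child of jay (depth 3)
ram: right child of jay (depth 3)
cod: left child of cow (depth 4)
pug: left child of ram (depth 4)
emu: right child of cow (depth 4)
bee: left child of cod (depth 5)
ant: left child of ape (depth 2)
dog: left child of emu (depth 5)
cat: right child of bee (depth 6)
kit: left child of pug (depth 5)
pig: right child of kit (depth 6)

Delete cow (two children — replace with in-order successor).
After deletion, ant's left child: none.

none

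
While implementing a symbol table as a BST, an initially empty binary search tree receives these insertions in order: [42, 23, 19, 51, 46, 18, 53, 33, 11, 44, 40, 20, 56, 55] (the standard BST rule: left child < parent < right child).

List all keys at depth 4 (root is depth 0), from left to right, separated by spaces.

Insert 42: tree is empty, so 42 becomes the root.
Insert 23: 23 < 42 → go left. Place as left child of 42.
Insert 19: 19 < 42 → go left; 19 < 23 → go left. Place as left child of 23.
Insert 51: 51 > 42 → go right. Place as right child of 42.
Insert 46: 46 > 42 → go right; 46 < 51 → go left. Place as left child of 51.
Insert 18: 18 < 42 → go left; 18 < 23 → go left; 18 < 19 → go left. Place as left child of 19.
Insert 53: 53 > 42 → go right; 53 > 51 → go right. Place as right child of 51.
Insert 33: 33 < 42 → go left; 33 > 23 → go right. Place as right child of 23.
Insert 11: 11 < 42 → go left; 11 < 23 → go left; 11 < 19 → go left; 11 < 18 → go left. Place as left child of 18.
Insert 44: 44 > 42 → go right; 44 < 51 → go left; 44 < 46 → go left. Place as left child of 46.
Insert 40: 40 < 42 → go left; 40 > 23 → go right; 40 > 33 → go right. Place as right child of 33.
Insert 20: 20 < 42 → go left; 20 < 23 → go left; 20 > 19 → go right. Place as right child of 19.
Insert 56: 56 > 42 → go right; 56 > 51 → go right; 56 > 53 → go right. Place as right child of 53.
Insert 55: 55 > 42 → go right; 55 > 51 → go right; 55 > 53 → go right; 55 < 56 → go left. Place as left child of 56.

11 55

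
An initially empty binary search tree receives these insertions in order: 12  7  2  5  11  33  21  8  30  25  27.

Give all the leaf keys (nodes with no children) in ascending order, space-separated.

Insert 12: tree is empty, so 12 becomes the root.
Insert 7: 7 < 12 → go left. Place as left child of 12.
Insert 2: 2 < 12 → go left; 2 < 7 → go left. Place as left child of 7.
Insert 5: 5 < 12 → go left; 5 < 7 → go left; 5 > 2 → go right. Place as right child of 2.
Insert 11: 11 < 12 → go left; 11 > 7 → go right. Place as right child of 7.
Insert 33: 33 > 12 → go right. Place as right child of 12.
Insert 21: 21 > 12 → go right; 21 < 33 → go left. Place as left child of 33.
Insert 8: 8 < 12 → go left; 8 > 7 → go right; 8 < 11 → go left. Place as left child of 11.
Insert 30: 30 > 12 → go right; 30 < 33 → go left; 30 > 21 → go right. Place as right child of 21.
Insert 25: 25 > 12 → go right; 25 < 33 → go left; 25 > 21 → go right; 25 < 30 → go left. Place as left child of 30.
Insert 27: 27 > 12 → go right; 27 < 33 → go left; 27 > 21 → go right; 27 < 30 → go left; 27 > 25 → go right. Place as right child of 25.

5 8 27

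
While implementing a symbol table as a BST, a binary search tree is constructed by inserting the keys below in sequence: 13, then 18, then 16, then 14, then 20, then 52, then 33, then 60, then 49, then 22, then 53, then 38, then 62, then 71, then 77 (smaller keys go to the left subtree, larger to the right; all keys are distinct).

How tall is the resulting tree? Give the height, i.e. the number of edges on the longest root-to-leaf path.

Insert 13: tree is empty, so 13 becomes the root.
Insert 18: 18 > 13 → go right. Place as right child of 13.
Insert 16: 16 > 13 → go right; 16 < 18 → go left. Place as left child of 18.
Insert 14: 14 > 13 → go right; 14 < 18 → go left; 14 < 16 → go left. Place as left child of 16.
Insert 20: 20 > 13 → go right; 20 > 18 → go right. Place as right child of 18.
Insert 52: 52 > 13 → go right; 52 > 18 → go right; 52 > 20 → go right. Place as right child of 20.
Insert 33: 33 > 13 → go right; 33 > 18 → go right; 33 > 20 → go right; 33 < 52 → go left. Place as left child of 52.
Insert 60: 60 > 13 → go right; 60 > 18 → go right; 60 > 20 → go right; 60 > 52 → go right. Place as right child of 52.
Insert 49: 49 > 13 → go right; 49 > 18 → go right; 49 > 20 → go right; 49 < 52 → go left; 49 > 33 → go right. Place as right child of 33.
Insert 22: 22 > 13 → go right; 22 > 18 → go right; 22 > 20 → go right; 22 < 52 → go left; 22 < 33 → go left. Place as left child of 33.
Insert 53: 53 > 13 → go right; 53 > 18 → go right; 53 > 20 → go right; 53 > 52 → go right; 53 < 60 → go left. Place as left child of 60.
Insert 38: 38 > 13 → go right; 38 > 18 → go right; 38 > 20 → go right; 38 < 52 → go left; 38 > 33 → go right; 38 < 49 → go left. Place as left child of 49.
Insert 62: 62 > 13 → go right; 62 > 18 → go right; 62 > 20 → go right; 62 > 52 → go right; 62 > 60 → go right. Place as right child of 60.
Insert 71: 71 > 13 → go right; 71 > 18 → go right; 71 > 20 → go right; 71 > 52 → go right; 71 > 60 → go right; 71 > 62 → go right. Place as right child of 62.
Insert 77: 77 > 13 → go right; 77 > 18 → go right; 77 > 20 → go right; 77 > 52 → go right; 77 > 60 → go right; 77 > 62 → go right; 77 > 71 → go right. Place as right child of 71.

The deepest node is 77 at depth 7.

7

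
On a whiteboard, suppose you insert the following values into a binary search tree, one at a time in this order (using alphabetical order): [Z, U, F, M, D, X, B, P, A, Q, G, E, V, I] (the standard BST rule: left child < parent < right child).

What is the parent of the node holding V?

Z: root
U: left child of Z (depth 1)
F: left child of U (depth 2)
M: right child of F (depth 3)
D: left child of F (depth 3)
X: right child of U (depth 2)
B: left child of D (depth 4)
P: right child of M (depth 4)
A: left child of B (depth 5)
Q: right child of P (depth 5)
G: left child of M (depth 4)
E: right child of D (depth 4)
V: left child of X (depth 3)
I: right child of G (depth 5)

X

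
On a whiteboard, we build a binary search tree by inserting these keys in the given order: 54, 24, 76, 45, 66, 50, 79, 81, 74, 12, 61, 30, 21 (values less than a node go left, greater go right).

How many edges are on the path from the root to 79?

Insert 54: tree is empty, so 54 becomes the root.
Insert 24: 24 < 54 → go left. Place as left child of 54.
Insert 76: 76 > 54 → go right. Place as right child of 54.
Insert 45: 45 < 54 → go left; 45 > 24 → go right. Place as right child of 24.
Insert 66: 66 > 54 → go right; 66 < 76 → go left. Place as left child of 76.
Insert 50: 50 < 54 → go left; 50 > 24 → go right; 50 > 45 → go right. Place as right child of 45.
Insert 79: 79 > 54 → go right; 79 > 76 → go right. Place as right child of 76.
Insert 81: 81 > 54 → go right; 81 > 76 → go right; 81 > 79 → go right. Place as right child of 79.
Insert 74: 74 > 54 → go right; 74 < 76 → go left; 74 > 66 → go right. Place as right child of 66.
Insert 12: 12 < 54 → go left; 12 < 24 → go left. Place as left child of 24.
Insert 61: 61 > 54 → go right; 61 < 76 → go left; 61 < 66 → go left. Place as left child of 66.
Insert 30: 30 < 54 → go left; 30 > 24 → go right; 30 < 45 → go left. Place as left child of 45.
Insert 21: 21 < 54 → go left; 21 < 24 → go left; 21 > 12 → go right. Place as right child of 12.

Path to 79: 54 → 76 → 79, which is 2 edges.

2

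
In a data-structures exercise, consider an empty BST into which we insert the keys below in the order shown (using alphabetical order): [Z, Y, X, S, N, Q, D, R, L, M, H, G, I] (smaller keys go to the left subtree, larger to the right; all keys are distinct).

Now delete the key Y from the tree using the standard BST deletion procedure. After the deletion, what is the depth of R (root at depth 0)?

Z: root
Y: left child of Z (depth 1)
X: left child of Y (depth 2)
S: left child of X (depth 3)
N: left child of S (depth 4)
Q: right child of N (depth 5)
D: left child of N (depth 5)
R: right child of Q (depth 6)
L: right child of D (depth 6)
M: right child of L (depth 7)
H: left child of L (depth 7)
G: left child of H (depth 8)
I: right child of H (depth 8)

Delete Y (at most one child — splice it out).
After deletion, path to R: Z → X → S → N → Q → R.

5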